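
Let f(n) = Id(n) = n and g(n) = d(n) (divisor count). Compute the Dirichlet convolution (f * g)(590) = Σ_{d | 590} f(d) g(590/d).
(Id * d)(590) = 1708

Divisors of 590: [1, 2, 5, 10, 59, 118, 295, 590]. For each d | 590:
  d = 1: Id(1) · d(590/1) = 1 · 8 = 8
  d = 2: Id(2) · d(590/2) = 2 · 4 = 8
  d = 5: Id(5) · d(590/5) = 5 · 4 = 20
  d = 10: Id(10) · d(590/10) = 10 · 2 = 20
  d = 59: Id(59) · d(590/59) = 59 · 4 = 236
  d = 118: Id(118) · d(590/118) = 118 · 2 = 236
  d = 295: Id(295) · d(590/295) = 295 · 2 = 590
  d = 590: Id(590) · d(590/590) = 590 · 1 = 590
Summing: (Id * d)(590) = 8 + 8 + 20 + 20 + 236 + 236 + 590 + 590 = 1708.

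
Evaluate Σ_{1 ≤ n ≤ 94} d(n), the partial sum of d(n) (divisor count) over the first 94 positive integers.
Σ_{n ≤ 94} d(n) = 443

Compute d(n) for each 1 ≤ n ≤ 94: d(1) = 1, d(2) = 2, d(3) = 2, d(4) = 3, d(5) = 2, d(6) = 4, d(7) = 2, d(8) = 4, d(9) = 3, d(10) = 4, d(11) = 2, d(12) = 6, d(13) = 2, d(14) = 4, d(15) = 4, d(16) = 5, d(17) = 2, d(18) = 6, d(19) = 2, d(20) = 6, d(21) = 4, d(22) = 4, d(23) = 2, d(24) = 8, d(25) = 3, d(26) = 4, d(27) = 4, d(28) = 6, d(29) = 2, d(30) = 8, d(31) = 2, d(32) = 6, d(33) = 4, d(34) = 4, d(35) = 4, d(36) = 9, d(37) = 2, d(38) = 4, d(39) = 4, d(40) = 8, d(41) = 2, d(42) = 8, d(43) = 2, d(44) = 6, d(45) = 6, d(46) = 4, d(47) = 2, d(48) = 10, d(49) = 3, d(50) = 6, d(51) = 4, d(52) = 6, d(53) = 2, d(54) = 8, d(55) = 4, d(56) = 8, d(57) = 4, d(58) = 4, d(59) = 2, d(60) = 12, d(61) = 2, d(62) = 4, d(63) = 6, d(64) = 7, d(65) = 4, d(66) = 8, d(67) = 2, d(68) = 6, d(69) = 4, d(70) = 8, d(71) = 2, d(72) = 12, d(73) = 2, d(74) = 4, d(75) = 6, d(76) = 6, d(77) = 4, d(78) = 8, d(79) = 2, d(80) = 10, d(81) = 5, d(82) = 4, d(83) = 2, d(84) = 12, d(85) = 4, d(86) = 4, d(87) = 4, d(88) = 8, d(89) = 2, d(90) = 12, d(91) = 4, d(92) = 6, d(93) = 4, d(94) = 4. Summing all 94 values: 443. (Dirichlet's divisor formula: Σ_{n ≤ x} d(n) = x ln(x) + (2γ − 1) x + O(√x). For x = 94, the asymptotic estimate is ≈ 441.59.)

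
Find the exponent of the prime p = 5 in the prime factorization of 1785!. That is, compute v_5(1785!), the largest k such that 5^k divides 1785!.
v_5(1785!) = 444

Legendre's formula: v_p(n!) = Σ_{k ≥ 1} ⌊n / p^k⌋. For p = 5, n = 1785, the terms are:
  ⌊1785/5^1⌋ = ⌊1785/5⌋ = 357
  ⌊1785/5^2⌋ = ⌊1785/25⌋ = 71
  ⌊1785/5^3⌋ = ⌊1785/125⌋ = 14
  ⌊1785/5^4⌋ = ⌊1785/625⌋ = 2
(the next term ⌊1785/5^5⌋ = 0, terminating the sum). Summing: v_5(1785!) = 357 + 71 + 14 + 2 = 444.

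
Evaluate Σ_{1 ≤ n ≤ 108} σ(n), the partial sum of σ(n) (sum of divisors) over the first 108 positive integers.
Σ_{n ≤ 108} σ(n) = 9673

Compute σ(n) for each 1 ≤ n ≤ 108: σ(1) = 1, σ(2) = 3, σ(3) = 4, σ(4) = 7, σ(5) = 6, σ(6) = 12, σ(7) = 8, σ(8) = 15, σ(9) = 13, σ(10) = 18, σ(11) = 12, σ(12) = 28, σ(13) = 14, σ(14) = 24, σ(15) = 24, σ(16) = 31, σ(17) = 18, σ(18) = 39, σ(19) = 20, σ(20) = 42, σ(21) = 32, σ(22) = 36, σ(23) = 24, σ(24) = 60, σ(25) = 31, σ(26) = 42, σ(27) = 40, σ(28) = 56, σ(29) = 30, σ(30) = 72, σ(31) = 32, σ(32) = 63, σ(33) = 48, σ(34) = 54, σ(35) = 48, σ(36) = 91, σ(37) = 38, σ(38) = 60, σ(39) = 56, σ(40) = 90, σ(41) = 42, σ(42) = 96, σ(43) = 44, σ(44) = 84, σ(45) = 78, σ(46) = 72, σ(47) = 48, σ(48) = 124, σ(49) = 57, σ(50) = 93, σ(51) = 72, σ(52) = 98, σ(53) = 54, σ(54) = 120, σ(55) = 72, σ(56) = 120, σ(57) = 80, σ(58) = 90, σ(59) = 60, σ(60) = 168, σ(61) = 62, σ(62) = 96, σ(63) = 104, σ(64) = 127, σ(65) = 84, σ(66) = 144, σ(67) = 68, σ(68) = 126, σ(69) = 96, σ(70) = 144, σ(71) = 72, σ(72) = 195, σ(73) = 74, σ(74) = 114, σ(75) = 124, σ(76) = 140, σ(77) = 96, σ(78) = 168, σ(79) = 80, σ(80) = 186, σ(81) = 121, σ(82) = 126, σ(83) = 84, σ(84) = 224, σ(85) = 108, σ(86) = 132, σ(87) = 120, σ(88) = 180, σ(89) = 90, σ(90) = 234, σ(91) = 112, σ(92) = 168, σ(93) = 128, σ(94) = 144, σ(95) = 120, σ(96) = 252, σ(97) = 98, σ(98) = 171, σ(99) = 156, σ(100) = 217, σ(101) = 102, σ(102) = 216, σ(103) = 104, σ(104) = 210, σ(105) = 192, σ(106) = 162, σ(107) = 108, σ(108) = 280. Summing all 108 values: 9673. (Average order: Σ_{n ≤ x} σ(n) ~ (π²/12) x². For x = 108, (π²/12)·108² ≈ 9593.26.)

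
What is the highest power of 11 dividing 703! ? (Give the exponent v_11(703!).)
v_11(703!) = 68

Legendre's formula: v_p(n!) = Σ_{k ≥ 1} ⌊n / p^k⌋. For p = 11, n = 703, the terms are:
  ⌊703/11^1⌋ = ⌊703/11⌋ = 63
  ⌊703/11^2⌋ = ⌊703/121⌋ = 5
(the next term ⌊703/11^3⌋ = 0, terminating the sum). Summing: v_11(703!) = 63 + 5 = 68.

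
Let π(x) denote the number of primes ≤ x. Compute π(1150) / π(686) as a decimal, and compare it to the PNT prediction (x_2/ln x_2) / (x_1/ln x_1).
π(1150)/π(686) = 189/124 ≈ 1.5242;  PNT prediction ≈ 1.5535.

π(686) = 124 and π(1150) = 189, so π(1150)/π(686) ≈ 1.5242. The PNT-predicted ratio is (1150/ln(1150)) / (686/ln(686)) ≈ 1.5535. The two agree to within a few percent, as expected.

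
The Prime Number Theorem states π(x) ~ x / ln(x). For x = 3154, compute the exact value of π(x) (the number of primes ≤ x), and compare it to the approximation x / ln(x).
π(3154) = 446;  x/ln(x) ≈ 391.49;  relative error ≈ 12.22%.

Directly count primes up to 3154: π(3154) = 446. The PNT approximation gives 3154/ln(3154) ≈ 3154/8.05643 ≈ 391.49. Relative error (π(x) − x/ln(x)) / π(x) ≈ 12.22%; the approximation is known to undercount slightly (Li(x) is a better estimate).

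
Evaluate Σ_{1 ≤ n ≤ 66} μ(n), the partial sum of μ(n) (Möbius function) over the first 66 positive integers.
Σ_{n ≤ 66} μ(n) = -1

Compute μ(n) for each 1 ≤ n ≤ 66: μ(1) = 1, μ(2) = -1, μ(3) = -1, μ(4) = 0, μ(5) = -1, μ(6) = 1, μ(7) = -1, μ(8) = 0, μ(9) = 0, μ(10) = 1, μ(11) = -1, μ(12) = 0, μ(13) = -1, μ(14) = 1, μ(15) = 1, μ(16) = 0, μ(17) = -1, μ(18) = 0, μ(19) = -1, μ(20) = 0, μ(21) = 1, μ(22) = 1, μ(23) = -1, μ(24) = 0, μ(25) = 0, μ(26) = 1, μ(27) = 0, μ(28) = 0, μ(29) = -1, μ(30) = -1, μ(31) = -1, μ(32) = 0, μ(33) = 1, μ(34) = 1, μ(35) = 1, μ(36) = 0, μ(37) = -1, μ(38) = 1, μ(39) = 1, μ(40) = 0, μ(41) = -1, μ(42) = -1, μ(43) = -1, μ(44) = 0, μ(45) = 0, μ(46) = 1, μ(47) = -1, μ(48) = 0, μ(49) = 0, μ(50) = 0, μ(51) = 1, μ(52) = 0, μ(53) = -1, μ(54) = 0, μ(55) = 1, μ(56) = 0, μ(57) = 1, μ(58) = 1, μ(59) = -1, μ(60) = 0, μ(61) = -1, μ(62) = 1, μ(63) = 0, μ(64) = 0, μ(65) = 1, μ(66) = -1. Summing all 66 values: -1. (Mertens function M(x) = Σ_{n ≤ x} μ(n); on average M(x) should be small (PNT ⟺ M(x) = o(x)).)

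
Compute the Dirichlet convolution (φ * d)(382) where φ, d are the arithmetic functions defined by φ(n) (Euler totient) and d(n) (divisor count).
(φ * d)(382) = 576

Divisors of 382: [1, 2, 191, 382]. For each d | 382:
  d = 1: φ(1) · d(382/1) = 1 · 4 = 4
  d = 2: φ(2) · d(382/2) = 1 · 2 = 2
  d = 191: φ(191) · d(382/191) = 190 · 2 = 380
  d = 382: φ(382) · d(382/382) = 190 · 1 = 190
Summing: (φ * d)(382) = 4 + 2 + 380 + 190 = 576.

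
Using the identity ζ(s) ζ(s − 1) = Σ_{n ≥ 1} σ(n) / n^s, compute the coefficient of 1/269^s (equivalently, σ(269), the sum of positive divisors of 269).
σ(269) = 270

In the product (Σ m^0/m^s)(Σ k / k^s) = Σ (Σ_{d | n} d) / n^s, the coefficient of 1/n^s is σ(n) = Σ_{d | n} d. For n = 269, divisors are [1, 269]; summing: σ(269) = 270.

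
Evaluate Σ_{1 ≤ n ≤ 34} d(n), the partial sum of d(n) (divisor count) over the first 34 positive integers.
Σ_{n ≤ 34} d(n) = 127

Compute d(n) for each 1 ≤ n ≤ 34: d(1) = 1, d(2) = 2, d(3) = 2, d(4) = 3, d(5) = 2, d(6) = 4, d(7) = 2, d(8) = 4, d(9) = 3, d(10) = 4, d(11) = 2, d(12) = 6, d(13) = 2, d(14) = 4, d(15) = 4, d(16) = 5, d(17) = 2, d(18) = 6, d(19) = 2, d(20) = 6, d(21) = 4, d(22) = 4, d(23) = 2, d(24) = 8, d(25) = 3, d(26) = 4, d(27) = 4, d(28) = 6, d(29) = 2, d(30) = 8, d(31) = 2, d(32) = 6, d(33) = 4, d(34) = 4. Summing all 34 values: 127. (Dirichlet's divisor formula: Σ_{n ≤ x} d(n) = x ln(x) + (2γ − 1) x + O(√x). For x = 34, the asymptotic estimate is ≈ 125.15.)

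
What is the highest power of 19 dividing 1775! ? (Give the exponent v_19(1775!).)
v_19(1775!) = 97

Legendre's formula: v_p(n!) = Σ_{k ≥ 1} ⌊n / p^k⌋. For p = 19, n = 1775, the terms are:
  ⌊1775/19^1⌋ = ⌊1775/19⌋ = 93
  ⌊1775/19^2⌋ = ⌊1775/361⌋ = 4
(the next term ⌊1775/19^3⌋ = 0, terminating the sum). Summing: v_19(1775!) = 93 + 4 = 97.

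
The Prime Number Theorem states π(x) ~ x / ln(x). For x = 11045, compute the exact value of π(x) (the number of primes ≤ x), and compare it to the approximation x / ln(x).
π(11045) = 1337;  x/ln(x) ≈ 1186.39;  relative error ≈ 11.26%.

Directly count primes up to 11045: π(11045) = 1337. The PNT approximation gives 11045/ln(11045) ≈ 11045/9.30973 ≈ 1186.39. Relative error (π(x) − x/ln(x)) / π(x) ≈ 11.26%; the approximation is known to undercount slightly (Li(x) is a better estimate).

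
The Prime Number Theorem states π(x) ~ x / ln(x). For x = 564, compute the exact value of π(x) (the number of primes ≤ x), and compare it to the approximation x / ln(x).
π(564) = 103;  x/ln(x) ≈ 89.03;  relative error ≈ 13.56%.

Directly count primes up to 564: π(564) = 103. The PNT approximation gives 564/ln(564) ≈ 564/6.33505 ≈ 89.03. Relative error (π(x) − x/ln(x)) / π(x) ≈ 13.56%; the approximation is known to undercount slightly (Li(x) is a better estimate).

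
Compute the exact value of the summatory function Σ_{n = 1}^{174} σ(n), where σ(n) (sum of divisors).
Σ_{n ≤ 174} σ(n) = 24964

Compute σ(n) for each 1 ≤ n ≤ 174: σ(1) = 1, σ(2) = 3, σ(3) = 4, σ(4) = 7, σ(5) = 6, σ(6) = 12, σ(7) = 8, σ(8) = 15, σ(9) = 13, σ(10) = 18, σ(11) = 12, σ(12) = 28, σ(13) = 14, σ(14) = 24, σ(15) = 24, σ(16) = 31, σ(17) = 18, σ(18) = 39, σ(19) = 20, σ(20) = 42, σ(21) = 32, σ(22) = 36, σ(23) = 24, σ(24) = 60, σ(25) = 31, σ(26) = 42, σ(27) = 40, σ(28) = 56, σ(29) = 30, σ(30) = 72, σ(31) = 32, σ(32) = 63, σ(33) = 48, σ(34) = 54, σ(35) = 48, σ(36) = 91, σ(37) = 38, σ(38) = 60, σ(39) = 56, σ(40) = 90, σ(41) = 42, σ(42) = 96, σ(43) = 44, σ(44) = 84, σ(45) = 78, σ(46) = 72, σ(47) = 48, σ(48) = 124, σ(49) = 57, σ(50) = 93, σ(51) = 72, σ(52) = 98, σ(53) = 54, σ(54) = 120, σ(55) = 72, σ(56) = 120, σ(57) = 80, σ(58) = 90, σ(59) = 60, σ(60) = 168, σ(61) = 62, σ(62) = 96, σ(63) = 104, σ(64) = 127, σ(65) = 84, σ(66) = 144, σ(67) = 68, σ(68) = 126, σ(69) = 96, σ(70) = 144, σ(71) = 72, σ(72) = 195, σ(73) = 74, σ(74) = 114, σ(75) = 124, σ(76) = 140, σ(77) = 96, σ(78) = 168, σ(79) = 80, σ(80) = 186, σ(81) = 121, σ(82) = 126, σ(83) = 84, σ(84) = 224, σ(85) = 108, σ(86) = 132, σ(87) = 120, σ(88) = 180, σ(89) = 90, σ(90) = 234, σ(91) = 112, σ(92) = 168, σ(93) = 128, σ(94) = 144, σ(95) = 120, σ(96) = 252, σ(97) = 98, σ(98) = 171, σ(99) = 156, σ(100) = 217, σ(101) = 102, σ(102) = 216, σ(103) = 104, σ(104) = 210, σ(105) = 192, σ(106) = 162, σ(107) = 108, σ(108) = 280, σ(109) = 110, σ(110) = 216, σ(111) = 152, σ(112) = 248, σ(113) = 114, σ(114) = 240, σ(115) = 144, σ(116) = 210, σ(117) = 182, σ(118) = 180, σ(119) = 144, σ(120) = 360, σ(121) = 133, σ(122) = 186, σ(123) = 168, σ(124) = 224, σ(125) = 156, σ(126) = 312, σ(127) = 128, σ(128) = 255, σ(129) = 176, σ(130) = 252, σ(131) = 132, σ(132) = 336, σ(133) = 160, σ(134) = 204, σ(135) = 240, σ(136) = 270, σ(137) = 138, σ(138) = 288, σ(139) = 140, σ(140) = 336, σ(141) = 192, σ(142) = 216, σ(143) = 168, σ(144) = 403, σ(145) = 180, σ(146) = 222, σ(147) = 228, σ(148) = 266, σ(149) = 150, σ(150) = 372, σ(151) = 152, σ(152) = 300, σ(153) = 234, σ(154) = 288, σ(155) = 192, σ(156) = 392, σ(157) = 158, σ(158) = 240, σ(159) = 216, σ(160) = 378, σ(161) = 192, σ(162) = 363, σ(163) = 164, σ(164) = 294, σ(165) = 288, σ(166) = 252, σ(167) = 168, σ(168) = 480, σ(169) = 183, σ(170) = 324, σ(171) = 260, σ(172) = 308, σ(173) = 174, σ(174) = 360. Summing all 174 values: 24964. (Average order: Σ_{n ≤ x} σ(n) ~ (π²/12) x². For x = 174, (π²/12)·174² ≈ 24901.01.)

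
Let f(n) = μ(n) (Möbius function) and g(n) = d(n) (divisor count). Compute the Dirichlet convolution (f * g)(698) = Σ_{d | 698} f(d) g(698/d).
(μ * d)(698) = 1

Divisors of 698: [1, 2, 349, 698]. For each d | 698:
  d = 1: μ(1) · d(698/1) = 1 · 4 = 4
  d = 2: μ(2) · d(698/2) = -1 · 2 = -2
  d = 349: μ(349) · d(698/349) = -1 · 2 = -2
  d = 698: μ(698) · d(698/698) = 1 · 1 = 1
Summing: (μ * d)(698) = 4 + -2 + -2 + 1 = 1.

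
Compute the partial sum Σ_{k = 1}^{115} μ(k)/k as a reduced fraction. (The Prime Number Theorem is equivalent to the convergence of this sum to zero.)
Σ μ(k)/k = -11695632086357284237991577642263648122717789/451572209148822968402074375593480892761066957

Values of μ(k) for 1 ≤ k ≤ 115: μ(1) = 1, μ(2) = -1, μ(3) = -1, μ(5) = -1, μ(6) = 1, μ(7) = -1, μ(10) = 1, μ(11) = -1, μ(13) = -1, μ(14) = 1, μ(15) = 1, μ(17) = -1, μ(19) = -1, μ(21) = 1, μ(22) = 1, μ(23) = -1, μ(26) = 1, μ(29) = -1, μ(30) = -1, μ(31) = -1, μ(33) = 1, μ(34) = 1, μ(35) = 1, μ(37) = -1, μ(38) = 1, μ(39) = 1, μ(41) = -1, μ(42) = -1, μ(43) = -1, μ(46) = 1, μ(47) = -1, μ(51) = 1, μ(53) = -1, μ(55) = 1, μ(57) = 1, μ(58) = 1, μ(59) = -1, μ(61) = -1, μ(62) = 1, μ(65) = 1, μ(66) = -1, μ(67) = -1, μ(69) = 1, μ(70) = -1, μ(71) = -1, μ(73) = -1, μ(74) = 1, μ(77) = 1, μ(78) = -1, μ(79) = -1, μ(82) = 1, μ(83) = -1, μ(85) = 1, μ(86) = 1, μ(87) = 1, μ(89) = -1, μ(91) = 1, μ(93) = 1, μ(94) = 1, μ(95) = 1, μ(97) = -1, μ(101) = -1, μ(102) = -1, μ(103) = -1, μ(105) = -1, μ(106) = 1, μ(107) = -1, μ(109) = -1, μ(110) = -1, μ(111) = 1, μ(113) = -1, μ(114) = -1, μ(115) = 1, with μ = 0 on non-squarefree integers. Summing μ(k)/k for k where μ(k) ≠ 0 gives -11695632086357284237991577642263648122717789/451572209148822968402074375593480892761066957 ≈ -0.0259. (PNT ⟺ this sum → 0 as n → ∞.)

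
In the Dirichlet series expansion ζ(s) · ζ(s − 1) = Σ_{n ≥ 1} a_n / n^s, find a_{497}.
σ(497) = 576

In the product (Σ m^0/m^s)(Σ k / k^s) = Σ (Σ_{d | n} d) / n^s, the coefficient of 1/n^s is σ(n) = Σ_{d | n} d. For n = 497, divisors are [1, 7, 71, 497]; summing: σ(497) = 576.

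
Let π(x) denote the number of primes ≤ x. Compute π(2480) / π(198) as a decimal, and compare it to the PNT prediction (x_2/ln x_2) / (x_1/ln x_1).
π(2480)/π(198) = 367/45 ≈ 8.1556;  PNT prediction ≈ 8.4745.

π(198) = 45 and π(2480) = 367, so π(2480)/π(198) ≈ 8.1556. The PNT-predicted ratio is (2480/ln(2480)) / (198/ln(198)) ≈ 8.4745. The two agree to within a few percent, as expected.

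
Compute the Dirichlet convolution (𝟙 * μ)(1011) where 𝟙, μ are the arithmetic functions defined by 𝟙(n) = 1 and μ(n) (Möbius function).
(𝟙 * μ)(1011) = 0

Divisors of 1011: [1, 3, 337, 1011]. For each d | 1011:
  d = 1: 𝟙(1) · μ(1011/1) = 1 · 1 = 1
  d = 3: 𝟙(3) · μ(1011/3) = 1 · -1 = -1
  d = 337: 𝟙(337) · μ(1011/337) = 1 · -1 = -1
  d = 1011: 𝟙(1011) · μ(1011/1011) = 1 · 1 = 1
Summing: (𝟙 * μ)(1011) = 1 + -1 + -1 + 1 = 0.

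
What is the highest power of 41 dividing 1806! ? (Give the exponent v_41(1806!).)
v_41(1806!) = 45

Legendre's formula: v_p(n!) = Σ_{k ≥ 1} ⌊n / p^k⌋. For p = 41, n = 1806, the terms are:
  ⌊1806/41^1⌋ = ⌊1806/41⌋ = 44
  ⌊1806/41^2⌋ = ⌊1806/1681⌋ = 1
(the next term ⌊1806/41^3⌋ = 0, terminating the sum). Summing: v_41(1806!) = 44 + 1 = 45.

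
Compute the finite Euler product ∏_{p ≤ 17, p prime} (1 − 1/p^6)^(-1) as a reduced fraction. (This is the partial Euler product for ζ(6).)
∏ = 3816568575537013278125/3751506094174038687744

The primes p ≤ 17 are [2, 3, 5, 7, 11, 13, 17]. For each prime, (1 − 1/p^6)^(-1) = p^6 / (p^6 − 1). The product is (1 − 1/2^6)^(-1), (1 − 1/3^6)^(-1), (1 − 1/5^6)^(-1), (1 − 1/7^6)^(-1), (1 − 1/11^6)^(-1), (1 − 1/13^6)^(-1), (1 − 1/17^6)^(-1) = ∏ p^6 / (p^6 − 1) = 3816568575537013278125/3751506094174038687744.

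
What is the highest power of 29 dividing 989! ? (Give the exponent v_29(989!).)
v_29(989!) = 35

Legendre's formula: v_p(n!) = Σ_{k ≥ 1} ⌊n / p^k⌋. For p = 29, n = 989, the terms are:
  ⌊989/29^1⌋ = ⌊989/29⌋ = 34
  ⌊989/29^2⌋ = ⌊989/841⌋ = 1
(the next term ⌊989/29^3⌋ = 0, terminating the sum). Summing: v_29(989!) = 34 + 1 = 35.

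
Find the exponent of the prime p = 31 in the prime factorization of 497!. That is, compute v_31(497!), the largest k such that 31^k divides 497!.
v_31(497!) = 16

Legendre's formula: v_p(n!) = Σ_{k ≥ 1} ⌊n / p^k⌋. For p = 31, n = 497, the terms are:
  ⌊497/31^1⌋ = ⌊497/31⌋ = 16
(the next term ⌊497/31^2⌋ = 0, terminating the sum). Summing: v_31(497!) = 16 = 16.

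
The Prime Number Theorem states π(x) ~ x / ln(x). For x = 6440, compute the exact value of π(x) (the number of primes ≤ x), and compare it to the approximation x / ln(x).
π(6440) = 836;  x/ln(x) ≈ 734.30;  relative error ≈ 12.17%.

Directly count primes up to 6440: π(6440) = 836. The PNT approximation gives 6440/ln(6440) ≈ 6440/8.77028 ≈ 734.30. Relative error (π(x) − x/ln(x)) / π(x) ≈ 12.17%; the approximation is known to undercount slightly (Li(x) is a better estimate).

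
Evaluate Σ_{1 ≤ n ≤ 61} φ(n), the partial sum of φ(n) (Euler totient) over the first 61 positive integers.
Σ_{n ≤ 61} φ(n) = 1162

Compute φ(n) for each 1 ≤ n ≤ 61: φ(1) = 1, φ(2) = 1, φ(3) = 2, φ(4) = 2, φ(5) = 4, φ(6) = 2, φ(7) = 6, φ(8) = 4, φ(9) = 6, φ(10) = 4, φ(11) = 10, φ(12) = 4, φ(13) = 12, φ(14) = 6, φ(15) = 8, φ(16) = 8, φ(17) = 16, φ(18) = 6, φ(19) = 18, φ(20) = 8, φ(21) = 12, φ(22) = 10, φ(23) = 22, φ(24) = 8, φ(25) = 20, φ(26) = 12, φ(27) = 18, φ(28) = 12, φ(29) = 28, φ(30) = 8, φ(31) = 30, φ(32) = 16, φ(33) = 20, φ(34) = 16, φ(35) = 24, φ(36) = 12, φ(37) = 36, φ(38) = 18, φ(39) = 24, φ(40) = 16, φ(41) = 40, φ(42) = 12, φ(43) = 42, φ(44) = 20, φ(45) = 24, φ(46) = 22, φ(47) = 46, φ(48) = 16, φ(49) = 42, φ(50) = 20, φ(51) = 32, φ(52) = 24, φ(53) = 52, φ(54) = 18, φ(55) = 40, φ(56) = 24, φ(57) = 36, φ(58) = 28, φ(59) = 58, φ(60) = 16, φ(61) = 60. Summing all 61 values: 1162. (Average order: Σ_{n ≤ x} φ(n) ~ (3/π²) x². For x = 61, (3/π²)·61² ≈ 1131.05.)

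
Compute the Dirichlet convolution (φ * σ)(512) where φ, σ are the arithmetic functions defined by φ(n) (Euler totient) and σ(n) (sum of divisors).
(φ * σ)(512) = 5120

Divisors of 512: [1, 2, 4, 8, 16, 32, 64, 128, 256, 512]. For each d | 512:
  d = 1: φ(1) · σ(512/1) = 1 · 1023 = 1023
  d = 2: φ(2) · σ(512/2) = 1 · 511 = 511
  d = 4: φ(4) · σ(512/4) = 2 · 255 = 510
  d = 8: φ(8) · σ(512/8) = 4 · 127 = 508
  d = 16: φ(16) · σ(512/16) = 8 · 63 = 504
  d = 32: φ(32) · σ(512/32) = 16 · 31 = 496
  d = 64: φ(64) · σ(512/64) = 32 · 15 = 480
  d = 128: φ(128) · σ(512/128) = 64 · 7 = 448
  d = 256: φ(256) · σ(512/256) = 128 · 3 = 384
  d = 512: φ(512) · σ(512/512) = 256 · 1 = 256
Summing: (φ * σ)(512) = 1023 + 511 + 510 + 508 + 504 + 496 + 480 + 448 + 384 + 256 = 5120.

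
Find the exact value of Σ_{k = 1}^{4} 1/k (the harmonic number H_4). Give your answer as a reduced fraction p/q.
H_4 = 25/12

Direct summation: H_4 = 1 + 1/2 + ... + 1/4. The least common denominator is lcm(1, ..., 4) = 12; over this denominator the numerator is 12 + 6 + 4 + 3 = 25, so H_4 = 25/12 (already in lowest terms) ≈ 2.08333. (The PNT-adjacent estimate ln(4) + γ ≈ 1.96351 matches within O(1/n).)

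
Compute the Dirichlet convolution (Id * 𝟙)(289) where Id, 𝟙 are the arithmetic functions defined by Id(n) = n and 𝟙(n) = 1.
(Id * 𝟙)(289) = 307

Divisors of 289: [1, 17, 289]. For each d | 289:
  d = 1: Id(1) · 𝟙(289/1) = 1 · 1 = 1
  d = 17: Id(17) · 𝟙(289/17) = 17 · 1 = 17
  d = 289: Id(289) · 𝟙(289/289) = 289 · 1 = 289
Summing: (Id * 𝟙)(289) = 1 + 17 + 289 = 307.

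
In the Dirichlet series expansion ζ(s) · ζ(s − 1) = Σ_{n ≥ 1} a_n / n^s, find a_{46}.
σ(46) = 72

In the product (Σ m^0/m^s)(Σ k / k^s) = Σ (Σ_{d | n} d) / n^s, the coefficient of 1/n^s is σ(n) = Σ_{d | n} d. For n = 46, divisors are [1, 2, 23, 46]; summing: σ(46) = 72.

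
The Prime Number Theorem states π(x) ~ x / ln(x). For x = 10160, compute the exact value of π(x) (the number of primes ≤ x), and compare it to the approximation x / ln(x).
π(10160) = 1247;  x/ln(x) ≈ 1101.21;  relative error ≈ 11.69%.

Directly count primes up to 10160: π(10160) = 1247. The PNT approximation gives 10160/ln(10160) ≈ 10160/9.22621 ≈ 1101.21. Relative error (π(x) − x/ln(x)) / π(x) ≈ 11.69%; the approximation is known to undercount slightly (Li(x) is a better estimate).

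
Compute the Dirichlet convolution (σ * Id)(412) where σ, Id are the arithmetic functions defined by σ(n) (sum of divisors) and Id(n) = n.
(σ * Id)(412) = 3519

Divisors of 412: [1, 2, 4, 103, 206, 412]. For each d | 412:
  d = 1: σ(1) · Id(412/1) = 1 · 412 = 412
  d = 2: σ(2) · Id(412/2) = 3 · 206 = 618
  d = 4: σ(4) · Id(412/4) = 7 · 103 = 721
  d = 103: σ(103) · Id(412/103) = 104 · 4 = 416
  d = 206: σ(206) · Id(412/206) = 312 · 2 = 624
  d = 412: σ(412) · Id(412/412) = 728 · 1 = 728
Summing: (σ * Id)(412) = 412 + 618 + 721 + 416 + 624 + 728 = 3519.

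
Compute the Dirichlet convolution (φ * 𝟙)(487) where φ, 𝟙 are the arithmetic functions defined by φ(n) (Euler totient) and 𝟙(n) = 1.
(φ * 𝟙)(487) = 487

Divisors of 487: [1, 487]. For each d | 487:
  d = 1: φ(1) · 𝟙(487/1) = 1 · 1 = 1
  d = 487: φ(487) · 𝟙(487/487) = 486 · 1 = 486
Summing: (φ * 𝟙)(487) = 1 + 486 = 487.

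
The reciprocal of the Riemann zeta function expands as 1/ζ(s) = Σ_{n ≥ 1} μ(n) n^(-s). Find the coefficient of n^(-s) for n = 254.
μ(254) = 1

Factor n = 254 = 2 · 127. μ(n) = 0 if any exponent ≥ 2 (not squarefree); otherwise μ(n) = (−1)^{ω(n)} where ω(n) is the number of distinct prime factors. Applying: μ(254) = 1.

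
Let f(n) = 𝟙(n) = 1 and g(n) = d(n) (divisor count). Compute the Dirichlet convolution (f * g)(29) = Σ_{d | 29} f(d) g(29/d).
(𝟙 * d)(29) = 3

Divisors of 29: [1, 29]. For each d | 29:
  d = 1: 𝟙(1) · d(29/1) = 1 · 2 = 2
  d = 29: 𝟙(29) · d(29/29) = 1 · 1 = 1
Summing: (𝟙 * d)(29) = 2 + 1 = 3.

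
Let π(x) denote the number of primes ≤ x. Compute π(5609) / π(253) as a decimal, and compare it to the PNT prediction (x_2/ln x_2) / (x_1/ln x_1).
π(5609)/π(253) = 738/54 ≈ 13.6667;  PNT prediction ≈ 14.2114.

π(253) = 54 and π(5609) = 738, so π(5609)/π(253) ≈ 13.6667. The PNT-predicted ratio is (5609/ln(5609)) / (253/ln(253)) ≈ 14.2114. The two agree to within a few percent, as expected.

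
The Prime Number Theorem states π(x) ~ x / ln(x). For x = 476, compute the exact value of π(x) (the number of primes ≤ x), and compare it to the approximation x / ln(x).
π(476) = 91;  x/ln(x) ≈ 77.20;  relative error ≈ 15.16%.

Directly count primes up to 476: π(476) = 91. The PNT approximation gives 476/ln(476) ≈ 476/6.16542 ≈ 77.20. Relative error (π(x) − x/ln(x)) / π(x) ≈ 15.16%; the approximation is known to undercount slightly (Li(x) is a better estimate).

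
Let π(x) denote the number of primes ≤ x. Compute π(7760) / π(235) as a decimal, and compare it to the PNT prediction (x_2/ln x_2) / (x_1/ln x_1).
π(7760)/π(235) = 985/51 ≈ 19.3137;  PNT prediction ≈ 20.1281.

π(235) = 51 and π(7760) = 985, so π(7760)/π(235) ≈ 19.3137. The PNT-predicted ratio is (7760/ln(7760)) / (235/ln(235)) ≈ 20.1281. The two agree to within a few percent, as expected.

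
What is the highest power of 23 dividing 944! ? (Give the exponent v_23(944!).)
v_23(944!) = 42

Legendre's formula: v_p(n!) = Σ_{k ≥ 1} ⌊n / p^k⌋. For p = 23, n = 944, the terms are:
  ⌊944/23^1⌋ = ⌊944/23⌋ = 41
  ⌊944/23^2⌋ = ⌊944/529⌋ = 1
(the next term ⌊944/23^3⌋ = 0, terminating the sum). Summing: v_23(944!) = 41 + 1 = 42.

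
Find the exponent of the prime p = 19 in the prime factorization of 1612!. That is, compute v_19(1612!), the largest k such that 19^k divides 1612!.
v_19(1612!) = 88

Legendre's formula: v_p(n!) = Σ_{k ≥ 1} ⌊n / p^k⌋. For p = 19, n = 1612, the terms are:
  ⌊1612/19^1⌋ = ⌊1612/19⌋ = 84
  ⌊1612/19^2⌋ = ⌊1612/361⌋ = 4
(the next term ⌊1612/19^3⌋ = 0, terminating the sum). Summing: v_19(1612!) = 84 + 4 = 88.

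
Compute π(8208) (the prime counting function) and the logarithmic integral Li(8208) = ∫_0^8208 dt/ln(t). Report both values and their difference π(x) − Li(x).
π(8208) = 1028;  Li(8208) ≈ 1049.53;  π(x) − Li(x) ≈ -21.53.

Direct count of primes ≤ 8208 gives π(8208) = 1028. Numerical evaluation of the logarithmic integral gives Li(8208) ≈ 1049.53. The difference π(x) − Li(x) ≈ -21.53 is typically negative for small/moderate x (Li(x) overestimates), though Littlewood's theorem shows this sign changes infinitely often.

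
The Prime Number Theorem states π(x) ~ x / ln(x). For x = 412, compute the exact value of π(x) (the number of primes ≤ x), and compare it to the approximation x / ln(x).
π(412) = 80;  x/ln(x) ≈ 68.43;  relative error ≈ 14.47%.

Directly count primes up to 412: π(412) = 80. The PNT approximation gives 412/ln(412) ≈ 412/6.02102 ≈ 68.43. Relative error (π(x) − x/ln(x)) / π(x) ≈ 14.47%; the approximation is known to undercount slightly (Li(x) is a better estimate).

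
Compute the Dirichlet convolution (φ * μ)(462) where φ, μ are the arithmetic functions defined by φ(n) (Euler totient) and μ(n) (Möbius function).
(φ * μ)(462) = 0

Divisors of 462: [1, 2, 3, 6, 7, 11, 14, 21, 22, 33, 42, 66, 77, 154, 231, 462]. For each d | 462:
  d = 1: φ(1) · μ(462/1) = 1 · 1 = 1
  d = 2: φ(2) · μ(462/2) = 1 · -1 = -1
  d = 3: φ(3) · μ(462/3) = 2 · -1 = -2
  d = 6: φ(6) · μ(462/6) = 2 · 1 = 2
  d = 7: φ(7) · μ(462/7) = 6 · -1 = -6
  d = 11: φ(11) · μ(462/11) = 10 · -1 = -10
  d = 14: φ(14) · μ(462/14) = 6 · 1 = 6
  d = 21: φ(21) · μ(462/21) = 12 · 1 = 12
  d = 22: φ(22) · μ(462/22) = 10 · 1 = 10
  d = 33: φ(33) · μ(462/33) = 20 · 1 = 20
  d = 42: φ(42) · μ(462/42) = 12 · -1 = -12
  d = 66: φ(66) · μ(462/66) = 20 · -1 = -20
  d = 77: φ(77) · μ(462/77) = 60 · 1 = 60
  d = 154: φ(154) · μ(462/154) = 60 · -1 = -60
  d = 231: φ(231) · μ(462/231) = 120 · -1 = -120
  d = 462: φ(462) · μ(462/462) = 120 · 1 = 120
Summing: (φ * μ)(462) = 1 + -1 + -2 + 2 + -6 + -10 + 6 + 12 + 10 + 20 + -12 + -20 + 60 + -60 + -120 + 120 = 0.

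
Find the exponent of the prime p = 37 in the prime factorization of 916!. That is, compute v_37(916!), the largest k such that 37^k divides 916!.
v_37(916!) = 24

Legendre's formula: v_p(n!) = Σ_{k ≥ 1} ⌊n / p^k⌋. For p = 37, n = 916, the terms are:
  ⌊916/37^1⌋ = ⌊916/37⌋ = 24
(the next term ⌊916/37^2⌋ = 0, terminating the sum). Summing: v_37(916!) = 24 = 24.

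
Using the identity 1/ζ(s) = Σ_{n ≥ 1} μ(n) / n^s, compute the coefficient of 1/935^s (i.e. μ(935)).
μ(935) = -1

Factor n = 935 = 5 · 11 · 17. μ(n) = 0 if any exponent ≥ 2 (not squarefree); otherwise μ(n) = (−1)^{ω(n)} where ω(n) is the number of distinct prime factors. Applying: μ(935) = -1.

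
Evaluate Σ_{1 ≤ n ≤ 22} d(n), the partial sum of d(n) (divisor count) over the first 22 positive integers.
Σ_{n ≤ 22} d(n) = 74

Compute d(n) for each 1 ≤ n ≤ 22: d(1) = 1, d(2) = 2, d(3) = 2, d(4) = 3, d(5) = 2, d(6) = 4, d(7) = 2, d(8) = 4, d(9) = 3, d(10) = 4, d(11) = 2, d(12) = 6, d(13) = 2, d(14) = 4, d(15) = 4, d(16) = 5, d(17) = 2, d(18) = 6, d(19) = 2, d(20) = 6, d(21) = 4, d(22) = 4. Summing all 22 values: 74. (Dirichlet's divisor formula: Σ_{n ≤ x} d(n) = x ln(x) + (2γ − 1) x + O(√x). For x = 22, the asymptotic estimate is ≈ 71.40.)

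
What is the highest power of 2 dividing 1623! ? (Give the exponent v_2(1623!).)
v_2(1623!) = 1616

Legendre's formula: v_p(n!) = Σ_{k ≥ 1} ⌊n / p^k⌋. For p = 2, n = 1623, the terms are:
  ⌊1623/2^1⌋ = ⌊1623/2⌋ = 811
  ⌊1623/2^2⌋ = ⌊1623/4⌋ = 405
  ⌊1623/2^3⌋ = ⌊1623/8⌋ = 202
  ⌊1623/2^4⌋ = ⌊1623/16⌋ = 101
  ⌊1623/2^5⌋ = ⌊1623/32⌋ = 50
  ⌊1623/2^6⌋ = ⌊1623/64⌋ = 25
  ⌊1623/2^7⌋ = ⌊1623/128⌋ = 12
  ⌊1623/2^8⌋ = ⌊1623/256⌋ = 6
  ⌊1623/2^9⌋ = ⌊1623/512⌋ = 3
  ⌊1623/2^10⌋ = ⌊1623/1024⌋ = 1
(the next term ⌊1623/2^11⌋ = 0, terminating the sum). Summing: v_2(1623!) = 811 + 405 + 202 + 101 + 50 + 25 + 12 + 6 + 3 + 1 = 1616.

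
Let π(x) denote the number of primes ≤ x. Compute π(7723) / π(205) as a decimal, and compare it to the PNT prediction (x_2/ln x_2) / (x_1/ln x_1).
π(7723)/π(205) = 980/46 ≈ 21.3043;  PNT prediction ≈ 22.4012.

π(205) = 46 and π(7723) = 980, so π(7723)/π(205) ≈ 21.3043. The PNT-predicted ratio is (7723/ln(7723)) / (205/ln(205)) ≈ 22.4012. The two agree to within a few percent, as expected.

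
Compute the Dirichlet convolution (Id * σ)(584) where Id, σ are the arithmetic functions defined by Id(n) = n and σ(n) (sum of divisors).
(Id * σ)(584) = 7203

Divisors of 584: [1, 2, 4, 8, 73, 146, 292, 584]. For each d | 584:
  d = 1: Id(1) · σ(584/1) = 1 · 1110 = 1110
  d = 2: Id(2) · σ(584/2) = 2 · 518 = 1036
  d = 4: Id(4) · σ(584/4) = 4 · 222 = 888
  d = 8: Id(8) · σ(584/8) = 8 · 74 = 592
  d = 73: Id(73) · σ(584/73) = 73 · 15 = 1095
  d = 146: Id(146) · σ(584/146) = 146 · 7 = 1022
  d = 292: Id(292) · σ(584/292) = 292 · 3 = 876
  d = 584: Id(584) · σ(584/584) = 584 · 1 = 584
Summing: (Id * σ)(584) = 1110 + 1036 + 888 + 592 + 1095 + 1022 + 876 + 584 = 7203.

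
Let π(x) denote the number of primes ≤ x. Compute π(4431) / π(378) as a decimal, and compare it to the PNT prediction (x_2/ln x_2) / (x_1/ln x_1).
π(4431)/π(378) = 602/74 ≈ 8.1351;  PNT prediction ≈ 8.2857.

π(378) = 74 and π(4431) = 602, so π(4431)/π(378) ≈ 8.1351. The PNT-predicted ratio is (4431/ln(4431)) / (378/ln(378)) ≈ 8.2857. The two agree to within a few percent, as expected.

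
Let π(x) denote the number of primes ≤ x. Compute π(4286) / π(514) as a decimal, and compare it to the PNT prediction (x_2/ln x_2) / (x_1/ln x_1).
π(4286)/π(514) = 588/97 ≈ 6.0619;  PNT prediction ≈ 6.2239.

π(514) = 97 and π(4286) = 588, so π(4286)/π(514) ≈ 6.0619. The PNT-predicted ratio is (4286/ln(4286)) / (514/ln(514)) ≈ 6.2239. The two agree to within a few percent, as expected.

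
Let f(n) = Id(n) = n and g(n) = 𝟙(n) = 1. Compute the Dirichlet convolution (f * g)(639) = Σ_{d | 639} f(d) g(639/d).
(Id * 𝟙)(639) = 936

Divisors of 639: [1, 3, 9, 71, 213, 639]. For each d | 639:
  d = 1: Id(1) · 𝟙(639/1) = 1 · 1 = 1
  d = 3: Id(3) · 𝟙(639/3) = 3 · 1 = 3
  d = 9: Id(9) · 𝟙(639/9) = 9 · 1 = 9
  d = 71: Id(71) · 𝟙(639/71) = 71 · 1 = 71
  d = 213: Id(213) · 𝟙(639/213) = 213 · 1 = 213
  d = 639: Id(639) · 𝟙(639/639) = 639 · 1 = 639
Summing: (Id * 𝟙)(639) = 1 + 3 + 9 + 71 + 213 + 639 = 936.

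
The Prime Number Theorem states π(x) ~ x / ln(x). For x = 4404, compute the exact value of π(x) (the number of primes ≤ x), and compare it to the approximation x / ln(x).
π(4404) = 599;  x/ln(x) ≈ 524.89;  relative error ≈ 12.37%.

Directly count primes up to 4404: π(4404) = 599. The PNT approximation gives 4404/ln(4404) ≈ 4404/8.39027 ≈ 524.89. Relative error (π(x) − x/ln(x)) / π(x) ≈ 12.37%; the approximation is known to undercount slightly (Li(x) is a better estimate).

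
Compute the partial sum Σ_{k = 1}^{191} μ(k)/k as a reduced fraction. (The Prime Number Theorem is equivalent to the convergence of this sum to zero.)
Σ μ(k)/k = -420739552915294928774241207455396214980695624016399287527924921993022991/27128766892785789697356865495675641342069048639462920399809650408428403405

Values of μ(k) for 1 ≤ k ≤ 191: μ(1) = 1, μ(2) = -1, μ(3) = -1, μ(5) = -1, μ(6) = 1, μ(7) = -1, μ(10) = 1, μ(11) = -1, μ(13) = -1, μ(14) = 1, μ(15) = 1, μ(17) = -1, μ(19) = -1, μ(21) = 1, μ(22) = 1, μ(23) = -1, μ(26) = 1, μ(29) = -1, μ(30) = -1, μ(31) = -1, μ(33) = 1, μ(34) = 1, μ(35) = 1, μ(37) = -1, μ(38) = 1, μ(39) = 1, μ(41) = -1, μ(42) = -1, μ(43) = -1, μ(46) = 1, μ(47) = -1, μ(51) = 1, μ(53) = -1, μ(55) = 1, μ(57) = 1, μ(58) = 1, μ(59) = -1, μ(61) = -1, μ(62) = 1, μ(65) = 1, μ(66) = -1, μ(67) = -1, μ(69) = 1, μ(70) = -1, μ(71) = -1, μ(73) = -1, μ(74) = 1, μ(77) = 1, μ(78) = -1, μ(79) = -1, μ(82) = 1, μ(83) = -1, μ(85) = 1, μ(86) = 1, μ(87) = 1, μ(89) = -1, μ(91) = 1, μ(93) = 1, μ(94) = 1, μ(95) = 1, μ(97) = -1, μ(101) = -1, μ(102) = -1, μ(103) = -1, μ(105) = -1, μ(106) = 1, μ(107) = -1, μ(109) = -1, μ(110) = -1, μ(111) = 1, μ(113) = -1, μ(114) = -1, μ(115) = 1, μ(118) = 1, μ(119) = 1, μ(122) = 1, μ(123) = 1, μ(127) = -1, μ(129) = 1, μ(130) = -1, μ(131) = -1, μ(133) = 1, μ(134) = 1, μ(137) = -1, μ(138) = -1, μ(139) = -1, μ(141) = 1, μ(142) = 1, μ(143) = 1, μ(145) = 1, μ(146) = 1, μ(149) = -1, μ(151) = -1, μ(154) = -1, μ(155) = 1, μ(157) = -1, μ(158) = 1, μ(159) = 1, μ(161) = 1, μ(163) = -1, μ(165) = -1, μ(166) = 1, μ(167) = -1, μ(170) = -1, μ(173) = -1, μ(174) = -1, μ(177) = 1, μ(178) = 1, μ(179) = -1, μ(181) = -1, μ(182) = -1, μ(183) = 1, μ(185) = 1, μ(186) = -1, μ(187) = 1, μ(190) = -1, μ(191) = -1, with μ = 0 on non-squarefree integers. Summing μ(k)/k for k where μ(k) ≠ 0 gives -420739552915294928774241207455396214980695624016399287527924921993022991/27128766892785789697356865495675641342069048639462920399809650408428403405 ≈ -0.0155. (PNT ⟺ this sum → 0 as n → ∞.)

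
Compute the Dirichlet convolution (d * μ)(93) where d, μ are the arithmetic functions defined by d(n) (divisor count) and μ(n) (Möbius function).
(d * μ)(93) = 1

Divisors of 93: [1, 3, 31, 93]. For each d | 93:
  d = 1: d(1) · μ(93/1) = 1 · 1 = 1
  d = 3: d(3) · μ(93/3) = 2 · -1 = -2
  d = 31: d(31) · μ(93/31) = 2 · -1 = -2
  d = 93: d(93) · μ(93/93) = 4 · 1 = 4
Summing: (d * μ)(93) = 1 + -2 + -2 + 4 = 1.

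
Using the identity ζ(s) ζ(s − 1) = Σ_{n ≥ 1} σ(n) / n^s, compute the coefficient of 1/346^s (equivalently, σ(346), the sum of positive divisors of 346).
σ(346) = 522

In the product (Σ m^0/m^s)(Σ k / k^s) = Σ (Σ_{d | n} d) / n^s, the coefficient of 1/n^s is σ(n) = Σ_{d | n} d. For n = 346, divisors are [1, 2, 173, 346]; summing: σ(346) = 522.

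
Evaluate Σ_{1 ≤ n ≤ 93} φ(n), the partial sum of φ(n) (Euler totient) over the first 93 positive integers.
Σ_{n ≤ 93} φ(n) = 2656

Compute φ(n) for each 1 ≤ n ≤ 93: φ(1) = 1, φ(2) = 1, φ(3) = 2, φ(4) = 2, φ(5) = 4, φ(6) = 2, φ(7) = 6, φ(8) = 4, φ(9) = 6, φ(10) = 4, φ(11) = 10, φ(12) = 4, φ(13) = 12, φ(14) = 6, φ(15) = 8, φ(16) = 8, φ(17) = 16, φ(18) = 6, φ(19) = 18, φ(20) = 8, φ(21) = 12, φ(22) = 10, φ(23) = 22, φ(24) = 8, φ(25) = 20, φ(26) = 12, φ(27) = 18, φ(28) = 12, φ(29) = 28, φ(30) = 8, φ(31) = 30, φ(32) = 16, φ(33) = 20, φ(34) = 16, φ(35) = 24, φ(36) = 12, φ(37) = 36, φ(38) = 18, φ(39) = 24, φ(40) = 16, φ(41) = 40, φ(42) = 12, φ(43) = 42, φ(44) = 20, φ(45) = 24, φ(46) = 22, φ(47) = 46, φ(48) = 16, φ(49) = 42, φ(50) = 20, φ(51) = 32, φ(52) = 24, φ(53) = 52, φ(54) = 18, φ(55) = 40, φ(56) = 24, φ(57) = 36, φ(58) = 28, φ(59) = 58, φ(60) = 16, φ(61) = 60, φ(62) = 30, φ(63) = 36, φ(64) = 32, φ(65) = 48, φ(66) = 20, φ(67) = 66, φ(68) = 32, φ(69) = 44, φ(70) = 24, φ(71) = 70, φ(72) = 24, φ(73) = 72, φ(74) = 36, φ(75) = 40, φ(76) = 36, φ(77) = 60, φ(78) = 24, φ(79) = 78, φ(80) = 32, φ(81) = 54, φ(82) = 40, φ(83) = 82, φ(84) = 24, φ(85) = 64, φ(86) = 42, φ(87) = 56, φ(88) = 40, φ(89) = 88, φ(90) = 24, φ(91) = 72, φ(92) = 44, φ(93) = 60. Summing all 93 values: 2656. (Average order: Σ_{n ≤ x} φ(n) ~ (3/π²) x². For x = 93, (3/π²)·93² ≈ 2628.98.)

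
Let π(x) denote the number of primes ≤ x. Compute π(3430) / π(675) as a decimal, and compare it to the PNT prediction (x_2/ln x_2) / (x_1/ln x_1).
π(3430)/π(675) = 480/122 ≈ 3.9344;  PNT prediction ≈ 4.0667.

π(675) = 122 and π(3430) = 480, so π(3430)/π(675) ≈ 3.9344. The PNT-predicted ratio is (3430/ln(3430)) / (675/ln(675)) ≈ 4.0667. The two agree to within a few percent, as expected.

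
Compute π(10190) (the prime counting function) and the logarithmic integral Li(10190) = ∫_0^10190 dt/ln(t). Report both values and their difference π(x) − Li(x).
π(10190) = 1251;  Li(10190) ≈ 1266.75;  π(x) − Li(x) ≈ -15.75.

Direct count of primes ≤ 10190 gives π(10190) = 1251. Numerical evaluation of the logarithmic integral gives Li(10190) ≈ 1266.75. The difference π(x) − Li(x) ≈ -15.75 is typically negative for small/moderate x (Li(x) overestimates), though Littlewood's theorem shows this sign changes infinitely often.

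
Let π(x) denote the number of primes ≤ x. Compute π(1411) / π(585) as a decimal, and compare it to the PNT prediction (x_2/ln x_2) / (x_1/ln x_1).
π(1411)/π(585) = 223/106 ≈ 2.1038;  PNT prediction ≈ 2.1191.

π(585) = 106 and π(1411) = 223, so π(1411)/π(585) ≈ 2.1038. The PNT-predicted ratio is (1411/ln(1411)) / (585/ln(585)) ≈ 2.1191. The two agree to within a few percent, as expected.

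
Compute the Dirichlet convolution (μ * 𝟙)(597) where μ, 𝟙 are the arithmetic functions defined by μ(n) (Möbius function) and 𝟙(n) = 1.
(μ * 𝟙)(597) = 0

Divisors of 597: [1, 3, 199, 597]. For each d | 597:
  d = 1: μ(1) · 𝟙(597/1) = 1 · 1 = 1
  d = 3: μ(3) · 𝟙(597/3) = -1 · 1 = -1
  d = 199: μ(199) · 𝟙(597/199) = -1 · 1 = -1
  d = 597: μ(597) · 𝟙(597/597) = 1 · 1 = 1
Summing: (μ * 𝟙)(597) = 1 + -1 + -1 + 1 = 0.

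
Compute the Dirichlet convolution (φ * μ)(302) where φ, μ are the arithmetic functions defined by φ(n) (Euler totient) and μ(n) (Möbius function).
(φ * μ)(302) = 0

Divisors of 302: [1, 2, 151, 302]. For each d | 302:
  d = 1: φ(1) · μ(302/1) = 1 · 1 = 1
  d = 2: φ(2) · μ(302/2) = 1 · -1 = -1
  d = 151: φ(151) · μ(302/151) = 150 · -1 = -150
  d = 302: φ(302) · μ(302/302) = 150 · 1 = 150
Summing: (φ * μ)(302) = 1 + -1 + -150 + 150 = 0.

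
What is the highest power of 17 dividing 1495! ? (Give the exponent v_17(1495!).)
v_17(1495!) = 92

Legendre's formula: v_p(n!) = Σ_{k ≥ 1} ⌊n / p^k⌋. For p = 17, n = 1495, the terms are:
  ⌊1495/17^1⌋ = ⌊1495/17⌋ = 87
  ⌊1495/17^2⌋ = ⌊1495/289⌋ = 5
(the next term ⌊1495/17^3⌋ = 0, terminating the sum). Summing: v_17(1495!) = 87 + 5 = 92.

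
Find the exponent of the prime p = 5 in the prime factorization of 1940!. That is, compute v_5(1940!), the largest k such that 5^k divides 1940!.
v_5(1940!) = 483

Legendre's formula: v_p(n!) = Σ_{k ≥ 1} ⌊n / p^k⌋. For p = 5, n = 1940, the terms are:
  ⌊1940/5^1⌋ = ⌊1940/5⌋ = 388
  ⌊1940/5^2⌋ = ⌊1940/25⌋ = 77
  ⌊1940/5^3⌋ = ⌊1940/125⌋ = 15
  ⌊1940/5^4⌋ = ⌊1940/625⌋ = 3
(the next term ⌊1940/5^5⌋ = 0, terminating the sum). Summing: v_5(1940!) = 388 + 77 + 15 + 3 = 483.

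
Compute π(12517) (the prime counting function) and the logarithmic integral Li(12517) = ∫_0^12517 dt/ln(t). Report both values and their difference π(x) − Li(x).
π(12517) = 1495;  Li(12517) ≈ 1516.02;  π(x) − Li(x) ≈ -21.02.

Direct count of primes ≤ 12517 gives π(12517) = 1495. Numerical evaluation of the logarithmic integral gives Li(12517) ≈ 1516.02. The difference π(x) − Li(x) ≈ -21.02 is typically negative for small/moderate x (Li(x) overestimates), though Littlewood's theorem shows this sign changes infinitely often.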